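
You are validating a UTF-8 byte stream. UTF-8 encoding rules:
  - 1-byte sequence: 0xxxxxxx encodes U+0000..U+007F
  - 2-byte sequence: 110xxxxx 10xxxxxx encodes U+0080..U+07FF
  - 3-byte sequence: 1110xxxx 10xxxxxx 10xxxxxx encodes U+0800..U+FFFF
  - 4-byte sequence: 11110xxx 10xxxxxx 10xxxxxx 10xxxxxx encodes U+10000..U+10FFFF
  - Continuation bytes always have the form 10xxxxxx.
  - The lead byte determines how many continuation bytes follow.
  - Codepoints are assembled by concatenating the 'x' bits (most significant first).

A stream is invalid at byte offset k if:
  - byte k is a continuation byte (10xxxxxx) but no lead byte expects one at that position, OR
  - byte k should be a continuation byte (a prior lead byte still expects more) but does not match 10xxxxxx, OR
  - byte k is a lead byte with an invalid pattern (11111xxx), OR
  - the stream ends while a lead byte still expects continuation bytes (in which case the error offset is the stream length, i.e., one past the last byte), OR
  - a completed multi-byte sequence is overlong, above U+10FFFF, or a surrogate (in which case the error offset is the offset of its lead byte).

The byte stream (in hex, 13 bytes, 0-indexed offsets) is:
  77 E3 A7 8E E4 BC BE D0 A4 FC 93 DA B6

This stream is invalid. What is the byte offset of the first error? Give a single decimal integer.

Answer: 9

Derivation:
Byte[0]=77: 1-byte ASCII. cp=U+0077
Byte[1]=E3: 3-byte lead, need 2 cont bytes. acc=0x3
Byte[2]=A7: continuation. acc=(acc<<6)|0x27=0xE7
Byte[3]=8E: continuation. acc=(acc<<6)|0x0E=0x39CE
Completed: cp=U+39CE (starts at byte 1)
Byte[4]=E4: 3-byte lead, need 2 cont bytes. acc=0x4
Byte[5]=BC: continuation. acc=(acc<<6)|0x3C=0x13C
Byte[6]=BE: continuation. acc=(acc<<6)|0x3E=0x4F3E
Completed: cp=U+4F3E (starts at byte 4)
Byte[7]=D0: 2-byte lead, need 1 cont bytes. acc=0x10
Byte[8]=A4: continuation. acc=(acc<<6)|0x24=0x424
Completed: cp=U+0424 (starts at byte 7)
Byte[9]=FC: INVALID lead byte (not 0xxx/110x/1110/11110)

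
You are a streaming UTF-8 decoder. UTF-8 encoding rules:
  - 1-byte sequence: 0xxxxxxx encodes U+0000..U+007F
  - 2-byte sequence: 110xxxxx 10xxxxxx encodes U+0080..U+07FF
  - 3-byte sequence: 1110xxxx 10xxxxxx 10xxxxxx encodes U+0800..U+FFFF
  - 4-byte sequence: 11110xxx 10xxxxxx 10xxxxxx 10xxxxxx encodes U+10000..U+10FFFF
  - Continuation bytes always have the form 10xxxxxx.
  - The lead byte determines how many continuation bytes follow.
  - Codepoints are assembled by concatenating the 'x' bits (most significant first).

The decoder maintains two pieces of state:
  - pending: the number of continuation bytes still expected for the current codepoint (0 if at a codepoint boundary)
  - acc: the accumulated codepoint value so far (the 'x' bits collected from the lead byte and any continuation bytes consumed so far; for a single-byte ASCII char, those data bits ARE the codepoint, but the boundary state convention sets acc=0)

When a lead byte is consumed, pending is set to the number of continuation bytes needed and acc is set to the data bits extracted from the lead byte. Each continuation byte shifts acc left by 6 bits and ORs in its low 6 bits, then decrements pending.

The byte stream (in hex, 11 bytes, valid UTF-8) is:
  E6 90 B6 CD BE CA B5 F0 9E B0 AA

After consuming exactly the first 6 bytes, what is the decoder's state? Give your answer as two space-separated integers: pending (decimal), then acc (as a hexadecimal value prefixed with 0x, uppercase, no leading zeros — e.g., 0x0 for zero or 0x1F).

Answer: 1 0xA

Derivation:
Byte[0]=E6: 3-byte lead. pending=2, acc=0x6
Byte[1]=90: continuation. acc=(acc<<6)|0x10=0x190, pending=1
Byte[2]=B6: continuation. acc=(acc<<6)|0x36=0x6436, pending=0
Byte[3]=CD: 2-byte lead. pending=1, acc=0xD
Byte[4]=BE: continuation. acc=(acc<<6)|0x3E=0x37E, pending=0
Byte[5]=CA: 2-byte lead. pending=1, acc=0xA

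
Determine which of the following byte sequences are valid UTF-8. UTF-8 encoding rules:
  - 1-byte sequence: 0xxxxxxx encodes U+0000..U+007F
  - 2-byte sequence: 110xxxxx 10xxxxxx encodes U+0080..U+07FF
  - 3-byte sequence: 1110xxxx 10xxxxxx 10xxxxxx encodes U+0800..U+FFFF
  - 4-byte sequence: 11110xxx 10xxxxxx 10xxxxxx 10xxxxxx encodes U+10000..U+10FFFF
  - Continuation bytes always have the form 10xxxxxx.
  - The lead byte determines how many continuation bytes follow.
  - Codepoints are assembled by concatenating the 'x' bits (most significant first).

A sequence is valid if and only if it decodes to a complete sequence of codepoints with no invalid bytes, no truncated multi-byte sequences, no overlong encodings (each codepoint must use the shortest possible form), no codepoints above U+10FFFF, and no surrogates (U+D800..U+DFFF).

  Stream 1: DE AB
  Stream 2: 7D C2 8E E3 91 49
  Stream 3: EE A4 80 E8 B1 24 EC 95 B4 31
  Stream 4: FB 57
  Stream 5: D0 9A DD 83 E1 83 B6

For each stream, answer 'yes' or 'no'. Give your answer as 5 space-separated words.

Stream 1: decodes cleanly. VALID
Stream 2: error at byte offset 5. INVALID
Stream 3: error at byte offset 5. INVALID
Stream 4: error at byte offset 0. INVALID
Stream 5: decodes cleanly. VALID

Answer: yes no no no yes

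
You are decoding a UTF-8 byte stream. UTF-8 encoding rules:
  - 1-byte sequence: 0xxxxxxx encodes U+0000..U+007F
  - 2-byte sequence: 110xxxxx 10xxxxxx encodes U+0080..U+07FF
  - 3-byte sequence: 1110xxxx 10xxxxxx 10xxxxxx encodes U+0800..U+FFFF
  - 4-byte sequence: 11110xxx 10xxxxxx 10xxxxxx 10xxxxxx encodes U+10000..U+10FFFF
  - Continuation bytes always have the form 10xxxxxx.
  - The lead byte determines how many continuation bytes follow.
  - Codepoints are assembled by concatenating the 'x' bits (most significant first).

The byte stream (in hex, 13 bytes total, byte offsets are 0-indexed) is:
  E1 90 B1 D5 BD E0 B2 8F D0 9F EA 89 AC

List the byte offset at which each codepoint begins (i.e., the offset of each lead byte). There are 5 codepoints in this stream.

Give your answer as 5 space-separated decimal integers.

Byte[0]=E1: 3-byte lead, need 2 cont bytes. acc=0x1
Byte[1]=90: continuation. acc=(acc<<6)|0x10=0x50
Byte[2]=B1: continuation. acc=(acc<<6)|0x31=0x1431
Completed: cp=U+1431 (starts at byte 0)
Byte[3]=D5: 2-byte lead, need 1 cont bytes. acc=0x15
Byte[4]=BD: continuation. acc=(acc<<6)|0x3D=0x57D
Completed: cp=U+057D (starts at byte 3)
Byte[5]=E0: 3-byte lead, need 2 cont bytes. acc=0x0
Byte[6]=B2: continuation. acc=(acc<<6)|0x32=0x32
Byte[7]=8F: continuation. acc=(acc<<6)|0x0F=0xC8F
Completed: cp=U+0C8F (starts at byte 5)
Byte[8]=D0: 2-byte lead, need 1 cont bytes. acc=0x10
Byte[9]=9F: continuation. acc=(acc<<6)|0x1F=0x41F
Completed: cp=U+041F (starts at byte 8)
Byte[10]=EA: 3-byte lead, need 2 cont bytes. acc=0xA
Byte[11]=89: continuation. acc=(acc<<6)|0x09=0x289
Byte[12]=AC: continuation. acc=(acc<<6)|0x2C=0xA26C
Completed: cp=U+A26C (starts at byte 10)

Answer: 0 3 5 8 10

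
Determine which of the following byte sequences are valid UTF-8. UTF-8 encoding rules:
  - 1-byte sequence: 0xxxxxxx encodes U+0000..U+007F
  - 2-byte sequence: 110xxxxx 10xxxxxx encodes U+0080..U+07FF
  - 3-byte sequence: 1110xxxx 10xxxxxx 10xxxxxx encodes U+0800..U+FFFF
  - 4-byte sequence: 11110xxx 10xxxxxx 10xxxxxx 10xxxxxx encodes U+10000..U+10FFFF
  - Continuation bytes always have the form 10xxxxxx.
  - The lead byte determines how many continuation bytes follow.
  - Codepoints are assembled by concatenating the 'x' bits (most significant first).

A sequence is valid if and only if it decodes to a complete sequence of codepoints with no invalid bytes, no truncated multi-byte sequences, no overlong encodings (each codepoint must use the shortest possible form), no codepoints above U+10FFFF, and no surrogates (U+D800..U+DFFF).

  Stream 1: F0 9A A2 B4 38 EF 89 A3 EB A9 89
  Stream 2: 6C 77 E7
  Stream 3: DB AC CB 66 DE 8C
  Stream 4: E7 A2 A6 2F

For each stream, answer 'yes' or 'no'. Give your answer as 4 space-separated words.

Stream 1: decodes cleanly. VALID
Stream 2: error at byte offset 3. INVALID
Stream 3: error at byte offset 3. INVALID
Stream 4: decodes cleanly. VALID

Answer: yes no no yes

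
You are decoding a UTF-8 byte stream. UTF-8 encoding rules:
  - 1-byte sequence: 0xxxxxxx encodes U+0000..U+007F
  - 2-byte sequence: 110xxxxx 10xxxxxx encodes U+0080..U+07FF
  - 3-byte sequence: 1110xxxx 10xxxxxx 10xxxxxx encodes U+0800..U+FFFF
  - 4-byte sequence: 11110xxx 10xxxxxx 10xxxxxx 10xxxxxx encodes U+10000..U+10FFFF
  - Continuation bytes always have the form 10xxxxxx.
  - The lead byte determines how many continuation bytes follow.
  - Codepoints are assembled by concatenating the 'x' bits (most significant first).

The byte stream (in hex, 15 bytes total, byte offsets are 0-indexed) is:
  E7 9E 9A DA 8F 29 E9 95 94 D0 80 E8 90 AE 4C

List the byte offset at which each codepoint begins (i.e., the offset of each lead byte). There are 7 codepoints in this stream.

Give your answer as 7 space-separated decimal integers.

Answer: 0 3 5 6 9 11 14

Derivation:
Byte[0]=E7: 3-byte lead, need 2 cont bytes. acc=0x7
Byte[1]=9E: continuation. acc=(acc<<6)|0x1E=0x1DE
Byte[2]=9A: continuation. acc=(acc<<6)|0x1A=0x779A
Completed: cp=U+779A (starts at byte 0)
Byte[3]=DA: 2-byte lead, need 1 cont bytes. acc=0x1A
Byte[4]=8F: continuation. acc=(acc<<6)|0x0F=0x68F
Completed: cp=U+068F (starts at byte 3)
Byte[5]=29: 1-byte ASCII. cp=U+0029
Byte[6]=E9: 3-byte lead, need 2 cont bytes. acc=0x9
Byte[7]=95: continuation. acc=(acc<<6)|0x15=0x255
Byte[8]=94: continuation. acc=(acc<<6)|0x14=0x9554
Completed: cp=U+9554 (starts at byte 6)
Byte[9]=D0: 2-byte lead, need 1 cont bytes. acc=0x10
Byte[10]=80: continuation. acc=(acc<<6)|0x00=0x400
Completed: cp=U+0400 (starts at byte 9)
Byte[11]=E8: 3-byte lead, need 2 cont bytes. acc=0x8
Byte[12]=90: continuation. acc=(acc<<6)|0x10=0x210
Byte[13]=AE: continuation. acc=(acc<<6)|0x2E=0x842E
Completed: cp=U+842E (starts at byte 11)
Byte[14]=4C: 1-byte ASCII. cp=U+004C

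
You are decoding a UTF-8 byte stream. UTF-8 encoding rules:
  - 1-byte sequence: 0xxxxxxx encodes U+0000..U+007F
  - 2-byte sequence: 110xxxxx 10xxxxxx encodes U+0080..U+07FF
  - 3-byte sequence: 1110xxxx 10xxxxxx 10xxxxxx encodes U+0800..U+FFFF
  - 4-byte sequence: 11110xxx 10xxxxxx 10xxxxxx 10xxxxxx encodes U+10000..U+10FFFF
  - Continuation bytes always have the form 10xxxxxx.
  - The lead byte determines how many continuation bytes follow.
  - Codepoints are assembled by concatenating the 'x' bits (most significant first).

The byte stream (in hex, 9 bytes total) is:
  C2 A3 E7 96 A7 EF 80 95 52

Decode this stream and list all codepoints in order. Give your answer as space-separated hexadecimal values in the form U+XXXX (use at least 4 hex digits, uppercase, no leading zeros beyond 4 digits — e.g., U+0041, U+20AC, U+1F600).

Answer: U+00A3 U+75A7 U+F015 U+0052

Derivation:
Byte[0]=C2: 2-byte lead, need 1 cont bytes. acc=0x2
Byte[1]=A3: continuation. acc=(acc<<6)|0x23=0xA3
Completed: cp=U+00A3 (starts at byte 0)
Byte[2]=E7: 3-byte lead, need 2 cont bytes. acc=0x7
Byte[3]=96: continuation. acc=(acc<<6)|0x16=0x1D6
Byte[4]=A7: continuation. acc=(acc<<6)|0x27=0x75A7
Completed: cp=U+75A7 (starts at byte 2)
Byte[5]=EF: 3-byte lead, need 2 cont bytes. acc=0xF
Byte[6]=80: continuation. acc=(acc<<6)|0x00=0x3C0
Byte[7]=95: continuation. acc=(acc<<6)|0x15=0xF015
Completed: cp=U+F015 (starts at byte 5)
Byte[8]=52: 1-byte ASCII. cp=U+0052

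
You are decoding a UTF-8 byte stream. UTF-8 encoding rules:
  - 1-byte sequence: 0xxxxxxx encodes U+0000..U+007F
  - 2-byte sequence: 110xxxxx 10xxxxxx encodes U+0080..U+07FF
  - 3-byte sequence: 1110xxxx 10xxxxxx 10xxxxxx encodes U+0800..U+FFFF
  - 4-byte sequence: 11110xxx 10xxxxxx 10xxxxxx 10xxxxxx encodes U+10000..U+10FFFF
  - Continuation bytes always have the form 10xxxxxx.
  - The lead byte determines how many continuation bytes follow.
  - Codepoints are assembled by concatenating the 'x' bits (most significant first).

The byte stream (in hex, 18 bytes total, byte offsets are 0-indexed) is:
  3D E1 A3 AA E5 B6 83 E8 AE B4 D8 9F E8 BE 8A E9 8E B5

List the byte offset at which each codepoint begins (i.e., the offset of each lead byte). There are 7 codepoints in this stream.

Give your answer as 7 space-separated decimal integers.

Answer: 0 1 4 7 10 12 15

Derivation:
Byte[0]=3D: 1-byte ASCII. cp=U+003D
Byte[1]=E1: 3-byte lead, need 2 cont bytes. acc=0x1
Byte[2]=A3: continuation. acc=(acc<<6)|0x23=0x63
Byte[3]=AA: continuation. acc=(acc<<6)|0x2A=0x18EA
Completed: cp=U+18EA (starts at byte 1)
Byte[4]=E5: 3-byte lead, need 2 cont bytes. acc=0x5
Byte[5]=B6: continuation. acc=(acc<<6)|0x36=0x176
Byte[6]=83: continuation. acc=(acc<<6)|0x03=0x5D83
Completed: cp=U+5D83 (starts at byte 4)
Byte[7]=E8: 3-byte lead, need 2 cont bytes. acc=0x8
Byte[8]=AE: continuation. acc=(acc<<6)|0x2E=0x22E
Byte[9]=B4: continuation. acc=(acc<<6)|0x34=0x8BB4
Completed: cp=U+8BB4 (starts at byte 7)
Byte[10]=D8: 2-byte lead, need 1 cont bytes. acc=0x18
Byte[11]=9F: continuation. acc=(acc<<6)|0x1F=0x61F
Completed: cp=U+061F (starts at byte 10)
Byte[12]=E8: 3-byte lead, need 2 cont bytes. acc=0x8
Byte[13]=BE: continuation. acc=(acc<<6)|0x3E=0x23E
Byte[14]=8A: continuation. acc=(acc<<6)|0x0A=0x8F8A
Completed: cp=U+8F8A (starts at byte 12)
Byte[15]=E9: 3-byte lead, need 2 cont bytes. acc=0x9
Byte[16]=8E: continuation. acc=(acc<<6)|0x0E=0x24E
Byte[17]=B5: continuation. acc=(acc<<6)|0x35=0x93B5
Completed: cp=U+93B5 (starts at byte 15)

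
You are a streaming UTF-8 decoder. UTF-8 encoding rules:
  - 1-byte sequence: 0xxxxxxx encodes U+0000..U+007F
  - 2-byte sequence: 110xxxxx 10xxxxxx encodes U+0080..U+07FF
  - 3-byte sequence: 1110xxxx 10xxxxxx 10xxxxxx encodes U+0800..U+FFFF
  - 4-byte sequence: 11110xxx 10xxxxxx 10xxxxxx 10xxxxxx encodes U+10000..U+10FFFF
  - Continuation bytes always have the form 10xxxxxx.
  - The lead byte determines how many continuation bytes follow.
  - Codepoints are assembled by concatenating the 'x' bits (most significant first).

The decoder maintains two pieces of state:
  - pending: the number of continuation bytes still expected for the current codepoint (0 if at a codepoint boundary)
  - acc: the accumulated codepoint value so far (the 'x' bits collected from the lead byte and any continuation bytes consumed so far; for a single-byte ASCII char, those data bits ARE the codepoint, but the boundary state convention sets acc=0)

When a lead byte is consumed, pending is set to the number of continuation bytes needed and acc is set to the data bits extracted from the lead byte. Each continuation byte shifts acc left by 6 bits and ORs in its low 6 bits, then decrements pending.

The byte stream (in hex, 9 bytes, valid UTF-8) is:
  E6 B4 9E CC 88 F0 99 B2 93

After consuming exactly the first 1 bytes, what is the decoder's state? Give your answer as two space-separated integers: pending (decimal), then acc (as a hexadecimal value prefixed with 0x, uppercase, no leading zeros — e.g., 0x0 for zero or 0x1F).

Byte[0]=E6: 3-byte lead. pending=2, acc=0x6

Answer: 2 0x6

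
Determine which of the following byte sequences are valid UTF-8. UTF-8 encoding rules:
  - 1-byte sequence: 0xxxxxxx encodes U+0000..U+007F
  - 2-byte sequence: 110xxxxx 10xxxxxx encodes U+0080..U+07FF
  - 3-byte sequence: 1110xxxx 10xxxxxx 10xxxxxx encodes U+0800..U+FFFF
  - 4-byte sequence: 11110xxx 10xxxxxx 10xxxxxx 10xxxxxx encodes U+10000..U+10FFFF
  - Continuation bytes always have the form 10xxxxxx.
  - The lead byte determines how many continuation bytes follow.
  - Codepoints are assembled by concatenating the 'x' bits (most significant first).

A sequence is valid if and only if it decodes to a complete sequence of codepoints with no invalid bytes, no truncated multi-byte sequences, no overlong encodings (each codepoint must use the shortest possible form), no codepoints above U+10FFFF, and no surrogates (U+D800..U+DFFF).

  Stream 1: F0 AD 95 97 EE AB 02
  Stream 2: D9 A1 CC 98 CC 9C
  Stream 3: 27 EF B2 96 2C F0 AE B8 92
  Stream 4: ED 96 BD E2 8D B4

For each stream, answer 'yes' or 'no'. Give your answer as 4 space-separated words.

Answer: no yes yes yes

Derivation:
Stream 1: error at byte offset 6. INVALID
Stream 2: decodes cleanly. VALID
Stream 3: decodes cleanly. VALID
Stream 4: decodes cleanly. VALID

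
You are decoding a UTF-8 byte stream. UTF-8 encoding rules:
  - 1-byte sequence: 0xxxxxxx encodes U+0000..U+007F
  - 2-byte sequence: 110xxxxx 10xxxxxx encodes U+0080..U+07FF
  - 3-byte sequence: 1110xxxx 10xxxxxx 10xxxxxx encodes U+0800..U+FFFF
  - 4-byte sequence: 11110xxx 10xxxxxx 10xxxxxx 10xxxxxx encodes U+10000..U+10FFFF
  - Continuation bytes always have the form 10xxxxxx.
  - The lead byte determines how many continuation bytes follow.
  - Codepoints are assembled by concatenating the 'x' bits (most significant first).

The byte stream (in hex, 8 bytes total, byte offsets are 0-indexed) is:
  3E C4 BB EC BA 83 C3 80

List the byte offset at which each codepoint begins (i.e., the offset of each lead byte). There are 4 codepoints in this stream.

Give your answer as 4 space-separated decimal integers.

Answer: 0 1 3 6

Derivation:
Byte[0]=3E: 1-byte ASCII. cp=U+003E
Byte[1]=C4: 2-byte lead, need 1 cont bytes. acc=0x4
Byte[2]=BB: continuation. acc=(acc<<6)|0x3B=0x13B
Completed: cp=U+013B (starts at byte 1)
Byte[3]=EC: 3-byte lead, need 2 cont bytes. acc=0xC
Byte[4]=BA: continuation. acc=(acc<<6)|0x3A=0x33A
Byte[5]=83: continuation. acc=(acc<<6)|0x03=0xCE83
Completed: cp=U+CE83 (starts at byte 3)
Byte[6]=C3: 2-byte lead, need 1 cont bytes. acc=0x3
Byte[7]=80: continuation. acc=(acc<<6)|0x00=0xC0
Completed: cp=U+00C0 (starts at byte 6)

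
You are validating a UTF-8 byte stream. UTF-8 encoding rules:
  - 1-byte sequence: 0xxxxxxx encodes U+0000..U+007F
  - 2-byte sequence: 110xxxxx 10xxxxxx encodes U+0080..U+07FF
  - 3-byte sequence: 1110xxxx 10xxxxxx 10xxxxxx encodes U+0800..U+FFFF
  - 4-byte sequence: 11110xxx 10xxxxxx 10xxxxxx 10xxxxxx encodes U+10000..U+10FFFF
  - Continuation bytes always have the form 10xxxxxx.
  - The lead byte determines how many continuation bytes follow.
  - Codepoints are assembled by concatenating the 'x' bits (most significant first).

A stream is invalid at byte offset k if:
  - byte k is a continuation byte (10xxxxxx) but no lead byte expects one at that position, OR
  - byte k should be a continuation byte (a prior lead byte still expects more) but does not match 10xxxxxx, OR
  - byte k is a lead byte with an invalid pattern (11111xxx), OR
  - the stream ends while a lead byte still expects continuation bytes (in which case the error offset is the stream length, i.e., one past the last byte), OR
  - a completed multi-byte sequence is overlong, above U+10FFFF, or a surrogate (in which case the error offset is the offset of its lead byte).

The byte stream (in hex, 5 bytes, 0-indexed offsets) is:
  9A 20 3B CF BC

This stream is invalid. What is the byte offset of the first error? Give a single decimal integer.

Byte[0]=9A: INVALID lead byte (not 0xxx/110x/1110/11110)

Answer: 0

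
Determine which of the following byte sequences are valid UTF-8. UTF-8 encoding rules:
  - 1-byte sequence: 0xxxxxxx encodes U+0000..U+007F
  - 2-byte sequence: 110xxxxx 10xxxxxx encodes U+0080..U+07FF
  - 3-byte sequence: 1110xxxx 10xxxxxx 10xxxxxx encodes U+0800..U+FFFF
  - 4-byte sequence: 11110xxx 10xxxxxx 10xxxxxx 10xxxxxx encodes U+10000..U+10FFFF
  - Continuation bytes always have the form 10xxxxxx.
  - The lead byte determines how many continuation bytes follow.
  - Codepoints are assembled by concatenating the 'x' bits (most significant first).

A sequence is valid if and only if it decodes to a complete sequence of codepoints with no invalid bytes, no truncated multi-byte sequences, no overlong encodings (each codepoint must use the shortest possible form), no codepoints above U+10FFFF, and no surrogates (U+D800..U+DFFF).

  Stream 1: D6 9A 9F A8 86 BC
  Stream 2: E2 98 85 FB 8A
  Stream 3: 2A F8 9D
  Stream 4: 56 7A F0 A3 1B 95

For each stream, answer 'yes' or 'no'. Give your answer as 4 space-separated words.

Answer: no no no no

Derivation:
Stream 1: error at byte offset 2. INVALID
Stream 2: error at byte offset 3. INVALID
Stream 3: error at byte offset 1. INVALID
Stream 4: error at byte offset 4. INVALID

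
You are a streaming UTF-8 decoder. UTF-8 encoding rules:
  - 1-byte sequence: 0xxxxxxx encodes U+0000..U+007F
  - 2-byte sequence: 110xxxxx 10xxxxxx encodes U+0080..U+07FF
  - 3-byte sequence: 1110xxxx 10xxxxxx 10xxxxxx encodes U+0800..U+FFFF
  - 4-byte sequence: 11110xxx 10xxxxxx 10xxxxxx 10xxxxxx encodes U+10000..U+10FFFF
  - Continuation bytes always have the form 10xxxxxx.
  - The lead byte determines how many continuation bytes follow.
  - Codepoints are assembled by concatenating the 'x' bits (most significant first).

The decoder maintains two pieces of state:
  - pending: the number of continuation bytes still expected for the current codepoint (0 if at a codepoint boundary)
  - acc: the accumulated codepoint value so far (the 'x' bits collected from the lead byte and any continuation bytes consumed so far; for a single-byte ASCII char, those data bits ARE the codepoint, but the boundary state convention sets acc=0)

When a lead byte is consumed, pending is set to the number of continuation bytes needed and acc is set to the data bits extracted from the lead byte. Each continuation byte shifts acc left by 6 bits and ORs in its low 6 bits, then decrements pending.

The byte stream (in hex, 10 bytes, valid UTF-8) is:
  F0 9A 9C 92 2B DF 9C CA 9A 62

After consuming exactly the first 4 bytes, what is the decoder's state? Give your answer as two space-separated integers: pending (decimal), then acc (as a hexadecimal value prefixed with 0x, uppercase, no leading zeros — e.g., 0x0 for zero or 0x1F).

Answer: 0 0x1A712

Derivation:
Byte[0]=F0: 4-byte lead. pending=3, acc=0x0
Byte[1]=9A: continuation. acc=(acc<<6)|0x1A=0x1A, pending=2
Byte[2]=9C: continuation. acc=(acc<<6)|0x1C=0x69C, pending=1
Byte[3]=92: continuation. acc=(acc<<6)|0x12=0x1A712, pending=0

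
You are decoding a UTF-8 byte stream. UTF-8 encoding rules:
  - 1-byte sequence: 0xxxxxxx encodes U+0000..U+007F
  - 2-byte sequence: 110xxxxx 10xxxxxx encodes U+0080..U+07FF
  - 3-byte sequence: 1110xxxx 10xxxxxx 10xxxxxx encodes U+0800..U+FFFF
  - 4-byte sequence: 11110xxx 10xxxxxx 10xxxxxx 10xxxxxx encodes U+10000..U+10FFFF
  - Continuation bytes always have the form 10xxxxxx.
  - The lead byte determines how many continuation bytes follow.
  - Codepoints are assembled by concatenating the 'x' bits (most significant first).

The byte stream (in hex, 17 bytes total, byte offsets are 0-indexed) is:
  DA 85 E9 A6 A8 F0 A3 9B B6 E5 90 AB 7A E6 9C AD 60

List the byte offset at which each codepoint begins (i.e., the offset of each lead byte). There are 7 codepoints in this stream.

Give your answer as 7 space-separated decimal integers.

Byte[0]=DA: 2-byte lead, need 1 cont bytes. acc=0x1A
Byte[1]=85: continuation. acc=(acc<<6)|0x05=0x685
Completed: cp=U+0685 (starts at byte 0)
Byte[2]=E9: 3-byte lead, need 2 cont bytes. acc=0x9
Byte[3]=A6: continuation. acc=(acc<<6)|0x26=0x266
Byte[4]=A8: continuation. acc=(acc<<6)|0x28=0x99A8
Completed: cp=U+99A8 (starts at byte 2)
Byte[5]=F0: 4-byte lead, need 3 cont bytes. acc=0x0
Byte[6]=A3: continuation. acc=(acc<<6)|0x23=0x23
Byte[7]=9B: continuation. acc=(acc<<6)|0x1B=0x8DB
Byte[8]=B6: continuation. acc=(acc<<6)|0x36=0x236F6
Completed: cp=U+236F6 (starts at byte 5)
Byte[9]=E5: 3-byte lead, need 2 cont bytes. acc=0x5
Byte[10]=90: continuation. acc=(acc<<6)|0x10=0x150
Byte[11]=AB: continuation. acc=(acc<<6)|0x2B=0x542B
Completed: cp=U+542B (starts at byte 9)
Byte[12]=7A: 1-byte ASCII. cp=U+007A
Byte[13]=E6: 3-byte lead, need 2 cont bytes. acc=0x6
Byte[14]=9C: continuation. acc=(acc<<6)|0x1C=0x19C
Byte[15]=AD: continuation. acc=(acc<<6)|0x2D=0x672D
Completed: cp=U+672D (starts at byte 13)
Byte[16]=60: 1-byte ASCII. cp=U+0060

Answer: 0 2 5 9 12 13 16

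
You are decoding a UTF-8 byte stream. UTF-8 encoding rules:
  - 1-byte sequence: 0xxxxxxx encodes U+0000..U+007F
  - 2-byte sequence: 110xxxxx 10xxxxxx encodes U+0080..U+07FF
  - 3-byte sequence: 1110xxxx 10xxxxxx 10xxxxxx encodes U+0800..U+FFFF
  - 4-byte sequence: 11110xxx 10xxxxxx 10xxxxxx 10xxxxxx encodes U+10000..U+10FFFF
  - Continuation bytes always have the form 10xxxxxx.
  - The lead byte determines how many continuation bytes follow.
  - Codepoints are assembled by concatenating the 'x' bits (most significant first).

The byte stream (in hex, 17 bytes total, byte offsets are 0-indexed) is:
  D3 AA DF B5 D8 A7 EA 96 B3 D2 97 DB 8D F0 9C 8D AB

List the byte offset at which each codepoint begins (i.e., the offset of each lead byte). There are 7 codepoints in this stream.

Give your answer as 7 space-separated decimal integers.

Byte[0]=D3: 2-byte lead, need 1 cont bytes. acc=0x13
Byte[1]=AA: continuation. acc=(acc<<6)|0x2A=0x4EA
Completed: cp=U+04EA (starts at byte 0)
Byte[2]=DF: 2-byte lead, need 1 cont bytes. acc=0x1F
Byte[3]=B5: continuation. acc=(acc<<6)|0x35=0x7F5
Completed: cp=U+07F5 (starts at byte 2)
Byte[4]=D8: 2-byte lead, need 1 cont bytes. acc=0x18
Byte[5]=A7: continuation. acc=(acc<<6)|0x27=0x627
Completed: cp=U+0627 (starts at byte 4)
Byte[6]=EA: 3-byte lead, need 2 cont bytes. acc=0xA
Byte[7]=96: continuation. acc=(acc<<6)|0x16=0x296
Byte[8]=B3: continuation. acc=(acc<<6)|0x33=0xA5B3
Completed: cp=U+A5B3 (starts at byte 6)
Byte[9]=D2: 2-byte lead, need 1 cont bytes. acc=0x12
Byte[10]=97: continuation. acc=(acc<<6)|0x17=0x497
Completed: cp=U+0497 (starts at byte 9)
Byte[11]=DB: 2-byte lead, need 1 cont bytes. acc=0x1B
Byte[12]=8D: continuation. acc=(acc<<6)|0x0D=0x6CD
Completed: cp=U+06CD (starts at byte 11)
Byte[13]=F0: 4-byte lead, need 3 cont bytes. acc=0x0
Byte[14]=9C: continuation. acc=(acc<<6)|0x1C=0x1C
Byte[15]=8D: continuation. acc=(acc<<6)|0x0D=0x70D
Byte[16]=AB: continuation. acc=(acc<<6)|0x2B=0x1C36B
Completed: cp=U+1C36B (starts at byte 13)

Answer: 0 2 4 6 9 11 13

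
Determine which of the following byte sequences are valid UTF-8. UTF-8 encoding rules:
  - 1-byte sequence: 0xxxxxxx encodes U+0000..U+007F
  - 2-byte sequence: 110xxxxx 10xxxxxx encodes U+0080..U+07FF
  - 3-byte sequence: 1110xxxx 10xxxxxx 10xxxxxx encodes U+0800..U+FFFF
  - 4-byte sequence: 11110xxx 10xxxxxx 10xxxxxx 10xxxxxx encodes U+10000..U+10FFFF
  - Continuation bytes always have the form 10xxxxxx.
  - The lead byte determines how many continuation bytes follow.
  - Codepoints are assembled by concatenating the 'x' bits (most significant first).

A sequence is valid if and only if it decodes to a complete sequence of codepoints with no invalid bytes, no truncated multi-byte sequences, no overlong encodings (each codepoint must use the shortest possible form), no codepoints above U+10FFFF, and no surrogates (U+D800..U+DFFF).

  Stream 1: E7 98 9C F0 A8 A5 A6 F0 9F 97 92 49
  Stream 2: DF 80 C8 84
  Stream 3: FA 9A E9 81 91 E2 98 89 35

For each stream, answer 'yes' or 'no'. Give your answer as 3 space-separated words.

Stream 1: decodes cleanly. VALID
Stream 2: decodes cleanly. VALID
Stream 3: error at byte offset 0. INVALID

Answer: yes yes no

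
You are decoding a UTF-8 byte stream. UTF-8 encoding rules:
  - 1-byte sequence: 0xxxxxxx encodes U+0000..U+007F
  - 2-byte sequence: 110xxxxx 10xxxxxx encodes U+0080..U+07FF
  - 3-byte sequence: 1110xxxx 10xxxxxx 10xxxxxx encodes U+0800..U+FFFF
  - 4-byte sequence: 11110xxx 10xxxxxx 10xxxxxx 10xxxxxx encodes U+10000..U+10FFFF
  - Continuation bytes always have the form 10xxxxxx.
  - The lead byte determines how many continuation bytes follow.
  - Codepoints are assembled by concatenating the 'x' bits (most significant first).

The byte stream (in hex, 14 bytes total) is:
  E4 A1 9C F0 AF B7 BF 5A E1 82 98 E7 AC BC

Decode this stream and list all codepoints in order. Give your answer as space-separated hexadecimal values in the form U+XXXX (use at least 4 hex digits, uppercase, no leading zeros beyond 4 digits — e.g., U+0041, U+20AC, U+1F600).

Byte[0]=E4: 3-byte lead, need 2 cont bytes. acc=0x4
Byte[1]=A1: continuation. acc=(acc<<6)|0x21=0x121
Byte[2]=9C: continuation. acc=(acc<<6)|0x1C=0x485C
Completed: cp=U+485C (starts at byte 0)
Byte[3]=F0: 4-byte lead, need 3 cont bytes. acc=0x0
Byte[4]=AF: continuation. acc=(acc<<6)|0x2F=0x2F
Byte[5]=B7: continuation. acc=(acc<<6)|0x37=0xBF7
Byte[6]=BF: continuation. acc=(acc<<6)|0x3F=0x2FDFF
Completed: cp=U+2FDFF (starts at byte 3)
Byte[7]=5A: 1-byte ASCII. cp=U+005A
Byte[8]=E1: 3-byte lead, need 2 cont bytes. acc=0x1
Byte[9]=82: continuation. acc=(acc<<6)|0x02=0x42
Byte[10]=98: continuation. acc=(acc<<6)|0x18=0x1098
Completed: cp=U+1098 (starts at byte 8)
Byte[11]=E7: 3-byte lead, need 2 cont bytes. acc=0x7
Byte[12]=AC: continuation. acc=(acc<<6)|0x2C=0x1EC
Byte[13]=BC: continuation. acc=(acc<<6)|0x3C=0x7B3C
Completed: cp=U+7B3C (starts at byte 11)

Answer: U+485C U+2FDFF U+005A U+1098 U+7B3C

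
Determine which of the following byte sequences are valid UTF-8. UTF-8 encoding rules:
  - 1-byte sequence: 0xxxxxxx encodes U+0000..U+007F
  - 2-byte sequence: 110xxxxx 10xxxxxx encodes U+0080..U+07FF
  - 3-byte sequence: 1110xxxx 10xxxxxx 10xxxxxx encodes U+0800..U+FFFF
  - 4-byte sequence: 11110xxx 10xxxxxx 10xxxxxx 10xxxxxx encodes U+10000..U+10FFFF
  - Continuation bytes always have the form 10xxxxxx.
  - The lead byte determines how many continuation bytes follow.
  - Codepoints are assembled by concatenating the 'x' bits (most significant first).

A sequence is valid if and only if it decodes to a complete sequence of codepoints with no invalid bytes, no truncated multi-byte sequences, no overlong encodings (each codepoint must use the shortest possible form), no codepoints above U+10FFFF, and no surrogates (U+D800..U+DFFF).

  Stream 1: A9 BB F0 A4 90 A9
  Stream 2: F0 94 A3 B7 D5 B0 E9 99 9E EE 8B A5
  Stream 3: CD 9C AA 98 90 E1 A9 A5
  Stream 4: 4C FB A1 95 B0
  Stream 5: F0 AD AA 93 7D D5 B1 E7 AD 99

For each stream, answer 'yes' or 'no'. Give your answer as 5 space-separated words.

Stream 1: error at byte offset 0. INVALID
Stream 2: decodes cleanly. VALID
Stream 3: error at byte offset 2. INVALID
Stream 4: error at byte offset 1. INVALID
Stream 5: decodes cleanly. VALID

Answer: no yes no no yes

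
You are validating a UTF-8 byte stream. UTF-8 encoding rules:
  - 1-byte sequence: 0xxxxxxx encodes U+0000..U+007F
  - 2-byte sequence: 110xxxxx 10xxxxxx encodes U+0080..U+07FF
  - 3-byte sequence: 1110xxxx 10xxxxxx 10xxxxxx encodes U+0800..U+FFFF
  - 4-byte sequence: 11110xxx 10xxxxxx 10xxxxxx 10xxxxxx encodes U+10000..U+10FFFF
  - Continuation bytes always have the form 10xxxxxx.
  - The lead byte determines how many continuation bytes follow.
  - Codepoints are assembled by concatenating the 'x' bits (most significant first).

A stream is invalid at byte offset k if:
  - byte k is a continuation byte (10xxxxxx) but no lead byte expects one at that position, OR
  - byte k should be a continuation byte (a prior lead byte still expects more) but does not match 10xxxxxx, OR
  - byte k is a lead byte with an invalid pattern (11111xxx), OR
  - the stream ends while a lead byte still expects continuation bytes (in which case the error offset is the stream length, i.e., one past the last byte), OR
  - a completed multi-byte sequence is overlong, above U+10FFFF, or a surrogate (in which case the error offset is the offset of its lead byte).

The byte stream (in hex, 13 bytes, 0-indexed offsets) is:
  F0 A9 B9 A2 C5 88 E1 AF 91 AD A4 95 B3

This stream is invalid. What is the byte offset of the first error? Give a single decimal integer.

Answer: 9

Derivation:
Byte[0]=F0: 4-byte lead, need 3 cont bytes. acc=0x0
Byte[1]=A9: continuation. acc=(acc<<6)|0x29=0x29
Byte[2]=B9: continuation. acc=(acc<<6)|0x39=0xA79
Byte[3]=A2: continuation. acc=(acc<<6)|0x22=0x29E62
Completed: cp=U+29E62 (starts at byte 0)
Byte[4]=C5: 2-byte lead, need 1 cont bytes. acc=0x5
Byte[5]=88: continuation. acc=(acc<<6)|0x08=0x148
Completed: cp=U+0148 (starts at byte 4)
Byte[6]=E1: 3-byte lead, need 2 cont bytes. acc=0x1
Byte[7]=AF: continuation. acc=(acc<<6)|0x2F=0x6F
Byte[8]=91: continuation. acc=(acc<<6)|0x11=0x1BD1
Completed: cp=U+1BD1 (starts at byte 6)
Byte[9]=AD: INVALID lead byte (not 0xxx/110x/1110/11110)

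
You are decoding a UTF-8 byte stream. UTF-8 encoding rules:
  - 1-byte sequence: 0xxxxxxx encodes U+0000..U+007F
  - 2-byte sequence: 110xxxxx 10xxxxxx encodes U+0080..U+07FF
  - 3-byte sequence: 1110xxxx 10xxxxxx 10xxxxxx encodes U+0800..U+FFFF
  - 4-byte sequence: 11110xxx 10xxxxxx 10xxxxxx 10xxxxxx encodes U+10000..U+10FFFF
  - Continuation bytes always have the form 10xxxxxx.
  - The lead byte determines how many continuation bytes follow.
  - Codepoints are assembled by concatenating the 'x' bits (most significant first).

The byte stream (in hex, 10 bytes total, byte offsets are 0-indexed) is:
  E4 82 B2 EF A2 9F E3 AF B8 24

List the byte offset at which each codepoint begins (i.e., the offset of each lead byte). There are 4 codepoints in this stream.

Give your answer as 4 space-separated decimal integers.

Answer: 0 3 6 9

Derivation:
Byte[0]=E4: 3-byte lead, need 2 cont bytes. acc=0x4
Byte[1]=82: continuation. acc=(acc<<6)|0x02=0x102
Byte[2]=B2: continuation. acc=(acc<<6)|0x32=0x40B2
Completed: cp=U+40B2 (starts at byte 0)
Byte[3]=EF: 3-byte lead, need 2 cont bytes. acc=0xF
Byte[4]=A2: continuation. acc=(acc<<6)|0x22=0x3E2
Byte[5]=9F: continuation. acc=(acc<<6)|0x1F=0xF89F
Completed: cp=U+F89F (starts at byte 3)
Byte[6]=E3: 3-byte lead, need 2 cont bytes. acc=0x3
Byte[7]=AF: continuation. acc=(acc<<6)|0x2F=0xEF
Byte[8]=B8: continuation. acc=(acc<<6)|0x38=0x3BF8
Completed: cp=U+3BF8 (starts at byte 6)
Byte[9]=24: 1-byte ASCII. cp=U+0024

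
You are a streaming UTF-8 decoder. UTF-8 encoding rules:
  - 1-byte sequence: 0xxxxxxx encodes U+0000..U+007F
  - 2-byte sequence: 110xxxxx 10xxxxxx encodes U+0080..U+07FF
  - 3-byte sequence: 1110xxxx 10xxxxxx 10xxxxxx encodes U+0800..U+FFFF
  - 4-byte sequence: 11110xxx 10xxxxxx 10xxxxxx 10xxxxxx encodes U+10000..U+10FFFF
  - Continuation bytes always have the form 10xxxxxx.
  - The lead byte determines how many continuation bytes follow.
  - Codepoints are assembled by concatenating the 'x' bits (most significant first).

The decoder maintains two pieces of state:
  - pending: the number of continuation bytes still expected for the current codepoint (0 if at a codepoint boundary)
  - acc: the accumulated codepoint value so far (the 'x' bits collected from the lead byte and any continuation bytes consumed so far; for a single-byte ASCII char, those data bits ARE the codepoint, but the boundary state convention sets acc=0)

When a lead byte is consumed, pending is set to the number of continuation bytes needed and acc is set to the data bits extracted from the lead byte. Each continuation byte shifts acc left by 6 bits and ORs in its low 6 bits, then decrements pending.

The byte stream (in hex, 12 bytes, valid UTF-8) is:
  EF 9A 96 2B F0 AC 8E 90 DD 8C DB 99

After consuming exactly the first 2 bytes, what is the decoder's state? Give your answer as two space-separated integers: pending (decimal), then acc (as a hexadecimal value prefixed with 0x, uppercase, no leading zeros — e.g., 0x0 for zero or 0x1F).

Byte[0]=EF: 3-byte lead. pending=2, acc=0xF
Byte[1]=9A: continuation. acc=(acc<<6)|0x1A=0x3DA, pending=1

Answer: 1 0x3DA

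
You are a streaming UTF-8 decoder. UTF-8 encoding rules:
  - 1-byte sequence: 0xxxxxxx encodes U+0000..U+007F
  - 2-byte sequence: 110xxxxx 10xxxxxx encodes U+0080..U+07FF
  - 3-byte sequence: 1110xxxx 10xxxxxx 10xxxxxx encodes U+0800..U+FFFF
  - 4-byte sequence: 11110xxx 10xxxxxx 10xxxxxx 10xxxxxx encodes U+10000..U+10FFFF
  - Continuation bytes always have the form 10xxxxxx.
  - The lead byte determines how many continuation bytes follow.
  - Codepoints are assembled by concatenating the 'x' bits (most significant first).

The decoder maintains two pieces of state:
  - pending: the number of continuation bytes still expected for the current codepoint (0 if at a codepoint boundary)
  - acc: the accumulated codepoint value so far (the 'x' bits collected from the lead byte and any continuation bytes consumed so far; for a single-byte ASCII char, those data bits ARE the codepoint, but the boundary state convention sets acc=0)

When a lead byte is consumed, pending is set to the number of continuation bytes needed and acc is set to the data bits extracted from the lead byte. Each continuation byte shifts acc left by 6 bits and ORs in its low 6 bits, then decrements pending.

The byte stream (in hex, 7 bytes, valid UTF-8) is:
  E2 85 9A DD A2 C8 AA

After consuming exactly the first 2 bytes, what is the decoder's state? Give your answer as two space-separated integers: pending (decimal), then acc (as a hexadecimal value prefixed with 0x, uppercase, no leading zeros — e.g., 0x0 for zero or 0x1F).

Answer: 1 0x85

Derivation:
Byte[0]=E2: 3-byte lead. pending=2, acc=0x2
Byte[1]=85: continuation. acc=(acc<<6)|0x05=0x85, pending=1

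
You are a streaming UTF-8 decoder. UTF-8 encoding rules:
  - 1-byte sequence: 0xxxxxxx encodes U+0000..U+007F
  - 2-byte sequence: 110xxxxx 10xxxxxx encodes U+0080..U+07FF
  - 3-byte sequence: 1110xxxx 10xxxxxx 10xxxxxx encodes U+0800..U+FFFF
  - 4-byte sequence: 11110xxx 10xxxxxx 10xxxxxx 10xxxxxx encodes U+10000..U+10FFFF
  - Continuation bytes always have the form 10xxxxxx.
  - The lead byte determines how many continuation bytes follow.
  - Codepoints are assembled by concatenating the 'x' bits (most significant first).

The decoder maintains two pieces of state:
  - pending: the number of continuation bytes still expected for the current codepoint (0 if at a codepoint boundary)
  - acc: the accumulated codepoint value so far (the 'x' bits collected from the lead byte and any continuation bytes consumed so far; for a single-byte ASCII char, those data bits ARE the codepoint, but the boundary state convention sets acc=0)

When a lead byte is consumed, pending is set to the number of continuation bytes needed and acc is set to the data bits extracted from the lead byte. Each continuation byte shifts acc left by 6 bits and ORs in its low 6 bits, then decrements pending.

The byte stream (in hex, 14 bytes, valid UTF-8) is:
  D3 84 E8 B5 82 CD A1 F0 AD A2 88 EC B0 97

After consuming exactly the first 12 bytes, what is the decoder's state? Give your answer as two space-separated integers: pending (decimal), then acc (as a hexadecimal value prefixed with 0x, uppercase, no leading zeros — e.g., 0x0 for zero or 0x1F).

Byte[0]=D3: 2-byte lead. pending=1, acc=0x13
Byte[1]=84: continuation. acc=(acc<<6)|0x04=0x4C4, pending=0
Byte[2]=E8: 3-byte lead. pending=2, acc=0x8
Byte[3]=B5: continuation. acc=(acc<<6)|0x35=0x235, pending=1
Byte[4]=82: continuation. acc=(acc<<6)|0x02=0x8D42, pending=0
Byte[5]=CD: 2-byte lead. pending=1, acc=0xD
Byte[6]=A1: continuation. acc=(acc<<6)|0x21=0x361, pending=0
Byte[7]=F0: 4-byte lead. pending=3, acc=0x0
Byte[8]=AD: continuation. acc=(acc<<6)|0x2D=0x2D, pending=2
Byte[9]=A2: continuation. acc=(acc<<6)|0x22=0xB62, pending=1
Byte[10]=88: continuation. acc=(acc<<6)|0x08=0x2D888, pending=0
Byte[11]=EC: 3-byte lead. pending=2, acc=0xC

Answer: 2 0xC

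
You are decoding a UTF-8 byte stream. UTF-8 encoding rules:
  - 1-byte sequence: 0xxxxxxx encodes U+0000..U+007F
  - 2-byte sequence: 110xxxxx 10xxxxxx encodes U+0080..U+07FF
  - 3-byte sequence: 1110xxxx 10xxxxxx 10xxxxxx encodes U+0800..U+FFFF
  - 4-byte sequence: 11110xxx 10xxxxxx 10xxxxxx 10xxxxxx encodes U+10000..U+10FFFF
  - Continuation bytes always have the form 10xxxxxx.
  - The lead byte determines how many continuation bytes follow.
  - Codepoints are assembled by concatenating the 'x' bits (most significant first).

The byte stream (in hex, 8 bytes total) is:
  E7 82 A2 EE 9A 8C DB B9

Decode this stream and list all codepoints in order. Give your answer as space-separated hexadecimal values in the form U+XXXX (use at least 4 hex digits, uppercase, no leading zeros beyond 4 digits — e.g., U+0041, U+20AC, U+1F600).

Answer: U+70A2 U+E68C U+06F9

Derivation:
Byte[0]=E7: 3-byte lead, need 2 cont bytes. acc=0x7
Byte[1]=82: continuation. acc=(acc<<6)|0x02=0x1C2
Byte[2]=A2: continuation. acc=(acc<<6)|0x22=0x70A2
Completed: cp=U+70A2 (starts at byte 0)
Byte[3]=EE: 3-byte lead, need 2 cont bytes. acc=0xE
Byte[4]=9A: continuation. acc=(acc<<6)|0x1A=0x39A
Byte[5]=8C: continuation. acc=(acc<<6)|0x0C=0xE68C
Completed: cp=U+E68C (starts at byte 3)
Byte[6]=DB: 2-byte lead, need 1 cont bytes. acc=0x1B
Byte[7]=B9: continuation. acc=(acc<<6)|0x39=0x6F9
Completed: cp=U+06F9 (starts at byte 6)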